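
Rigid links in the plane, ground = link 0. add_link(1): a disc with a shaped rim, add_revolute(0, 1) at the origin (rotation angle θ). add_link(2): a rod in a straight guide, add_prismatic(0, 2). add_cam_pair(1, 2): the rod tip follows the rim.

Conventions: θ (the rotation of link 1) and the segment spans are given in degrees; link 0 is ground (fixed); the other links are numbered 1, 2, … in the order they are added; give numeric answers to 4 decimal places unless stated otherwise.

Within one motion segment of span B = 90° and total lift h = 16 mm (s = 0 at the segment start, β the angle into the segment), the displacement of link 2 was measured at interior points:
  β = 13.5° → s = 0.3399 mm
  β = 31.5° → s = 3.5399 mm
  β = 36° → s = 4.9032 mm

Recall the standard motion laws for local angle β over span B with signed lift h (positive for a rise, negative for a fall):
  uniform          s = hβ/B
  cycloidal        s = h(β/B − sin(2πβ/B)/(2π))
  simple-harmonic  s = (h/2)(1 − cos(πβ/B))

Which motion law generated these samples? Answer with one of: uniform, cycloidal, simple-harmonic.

candidates at β/B = r: uniform s = h·r (linear in β); cycloidal s = h·(r − sin(2πr)/(2π)); simple-harmonic s = (h/2)(1 − cos(πr))
β=13.5°: printed 0.3399 | uniform 2.4000, cycloidal 0.3399, simple-harmonic 0.8719
β=31.5°: printed 3.5399 | uniform 5.6000, cycloidal 3.5399, simple-harmonic 4.3681
β=36°: printed 4.9032 | uniform 6.4000, cycloidal 4.9032, simple-harmonic 5.5279
only one law matches every sample → cycloidal

cycloidal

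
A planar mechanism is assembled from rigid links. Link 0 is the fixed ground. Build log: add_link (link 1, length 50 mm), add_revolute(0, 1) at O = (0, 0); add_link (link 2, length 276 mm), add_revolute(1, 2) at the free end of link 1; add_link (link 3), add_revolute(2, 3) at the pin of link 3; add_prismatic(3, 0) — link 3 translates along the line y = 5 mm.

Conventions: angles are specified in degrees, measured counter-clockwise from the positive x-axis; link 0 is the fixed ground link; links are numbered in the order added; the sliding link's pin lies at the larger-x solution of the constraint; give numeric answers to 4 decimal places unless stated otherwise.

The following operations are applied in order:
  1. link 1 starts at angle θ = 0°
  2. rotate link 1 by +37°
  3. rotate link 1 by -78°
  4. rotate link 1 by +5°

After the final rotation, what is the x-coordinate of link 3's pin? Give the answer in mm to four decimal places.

geometry: r = 50 mm, L = 276 mm, e = 5 mm; θ starts at 0°
rotate link 1 by +37°: θ ← 0° +37° = 37°
rotate link 1 by -78°: θ ← 37° -78° = -41°
rotate link 1 by +5°: θ ← -41° +5° = -36°
crank pin P = (r cos θ, r sin θ) = (40.450850, -29.389263)
h = r sin θ − e = -29.389263 − 5 = -34.389263
x = r cos θ + √(L² − h²) = 40.450850 + 273.849190 = 314.300039

314.3000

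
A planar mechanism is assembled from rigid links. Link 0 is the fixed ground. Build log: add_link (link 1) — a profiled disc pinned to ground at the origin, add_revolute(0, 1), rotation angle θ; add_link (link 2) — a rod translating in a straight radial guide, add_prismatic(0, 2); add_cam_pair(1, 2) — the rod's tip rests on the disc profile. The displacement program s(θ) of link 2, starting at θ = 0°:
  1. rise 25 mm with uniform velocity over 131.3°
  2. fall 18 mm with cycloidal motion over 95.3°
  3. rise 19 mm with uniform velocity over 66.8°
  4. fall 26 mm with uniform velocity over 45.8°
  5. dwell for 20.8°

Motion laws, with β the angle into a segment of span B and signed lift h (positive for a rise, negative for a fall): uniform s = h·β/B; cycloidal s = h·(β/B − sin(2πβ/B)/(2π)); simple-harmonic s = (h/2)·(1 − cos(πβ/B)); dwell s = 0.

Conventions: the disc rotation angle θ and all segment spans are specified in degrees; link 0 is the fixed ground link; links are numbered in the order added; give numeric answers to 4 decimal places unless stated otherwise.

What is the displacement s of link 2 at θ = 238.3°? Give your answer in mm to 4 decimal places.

seg 1 [0°–131.3°] uniform, h=25: full span → s += 25 → s = 25.0000
seg 2 [131.3°–226.6°] cycloidal, h=-18: full span → s += -18 → s = 7.0000
seg 3 [226.6°–293.4°] uniform, h=19: θ=238.3° here. β=11.7, B=66.8. 19·11.7/66.8 = 3.3278 → s = 10.3278

10.3278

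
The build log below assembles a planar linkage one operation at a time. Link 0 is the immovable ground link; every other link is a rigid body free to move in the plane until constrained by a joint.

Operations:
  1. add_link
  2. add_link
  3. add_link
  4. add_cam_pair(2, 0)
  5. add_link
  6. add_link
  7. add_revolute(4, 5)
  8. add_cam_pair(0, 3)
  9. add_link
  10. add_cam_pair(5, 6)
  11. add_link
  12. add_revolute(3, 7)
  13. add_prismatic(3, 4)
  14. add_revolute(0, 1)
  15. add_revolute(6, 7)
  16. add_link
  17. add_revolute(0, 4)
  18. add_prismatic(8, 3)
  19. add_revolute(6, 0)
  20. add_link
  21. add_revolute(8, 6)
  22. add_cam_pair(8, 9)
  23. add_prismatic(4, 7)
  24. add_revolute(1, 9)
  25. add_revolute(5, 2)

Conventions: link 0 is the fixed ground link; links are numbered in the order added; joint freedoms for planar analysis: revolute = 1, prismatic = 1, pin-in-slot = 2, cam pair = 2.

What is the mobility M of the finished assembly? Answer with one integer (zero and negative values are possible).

ground; <1,0,0>
#1 <2,0,0>
#2 <3,0,0>
#3 <4,0,0>
C:2↔0 J2 <4,0,1>
#4 <5,0,1>
#5 <6,0,1>
R:4↔5 J1 <6,1,1>
C:0↔3 J2 <6,1,2>
#6 <7,1,2>
C:5↔6 J2 <7,1,3>
#7 <8,1,3>
R:3↔7 J1 <8,2,3>
P:3↔4 J1 <8,3,3>
R:0↔1 J1 <8,4,3>
R:6↔7 J1 <8,5,3>
#8 <9,5,3>
R:0↔4 J1 <9,6,3>
P:8↔3 J1 <9,7,3>
R:6↔0 J1 <9,8,3>
#9 <10,8,3>
R:8↔6 J1 <10,9,3>
C:8↔9 J2 <10,9,4>
P:4↔7 J1 <10,10,4>
R:1↔9 J1 <10,11,4>
R:5↔2 J1 <10,12,4>
3×9 − 2×12 − 1×4 = -1

M = -1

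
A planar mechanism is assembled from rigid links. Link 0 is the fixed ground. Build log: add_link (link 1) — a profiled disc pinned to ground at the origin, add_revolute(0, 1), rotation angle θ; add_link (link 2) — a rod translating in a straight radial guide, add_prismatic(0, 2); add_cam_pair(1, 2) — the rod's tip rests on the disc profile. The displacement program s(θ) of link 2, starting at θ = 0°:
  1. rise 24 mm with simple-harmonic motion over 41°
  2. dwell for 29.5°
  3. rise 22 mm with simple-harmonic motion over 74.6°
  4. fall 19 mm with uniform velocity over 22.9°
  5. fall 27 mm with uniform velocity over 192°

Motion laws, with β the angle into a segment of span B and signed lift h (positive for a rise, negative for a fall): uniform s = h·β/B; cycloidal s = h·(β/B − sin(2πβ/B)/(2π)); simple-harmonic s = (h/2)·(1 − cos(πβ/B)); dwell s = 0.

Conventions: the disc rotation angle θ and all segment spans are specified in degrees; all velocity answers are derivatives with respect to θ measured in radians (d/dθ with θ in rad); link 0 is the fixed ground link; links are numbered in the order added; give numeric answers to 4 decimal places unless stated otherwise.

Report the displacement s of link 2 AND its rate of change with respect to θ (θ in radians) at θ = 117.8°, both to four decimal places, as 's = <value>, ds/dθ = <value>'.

seg 1 [0°–41°] simple-harmonic, h=24: full span → s += 24 → s = 24.0000
seg 2 [41°–70.5°] dwell: s stays 24.0000
seg 3 [70.5°–145.1°] simple-harmonic, h=22: θ=117.8° here. β=47.3, B=74.6. 22/2·(1 − cos(π·0.6340)) = 15.4967 → s = 39.4967
velocity in seg [70.5°–145.1°] (simple-harmonic), θ in radians: β = 47.3° = 0.8255 rad, B = 74.6° = 1.3020 rad; ds/dθ = (πh/(2B)) sin(πβ/B) = (π·22/(2·1.3020)) sin(π·0.6340) = 24.222609 mm/rad

s = 39.4967, ds/dθ = 24.2226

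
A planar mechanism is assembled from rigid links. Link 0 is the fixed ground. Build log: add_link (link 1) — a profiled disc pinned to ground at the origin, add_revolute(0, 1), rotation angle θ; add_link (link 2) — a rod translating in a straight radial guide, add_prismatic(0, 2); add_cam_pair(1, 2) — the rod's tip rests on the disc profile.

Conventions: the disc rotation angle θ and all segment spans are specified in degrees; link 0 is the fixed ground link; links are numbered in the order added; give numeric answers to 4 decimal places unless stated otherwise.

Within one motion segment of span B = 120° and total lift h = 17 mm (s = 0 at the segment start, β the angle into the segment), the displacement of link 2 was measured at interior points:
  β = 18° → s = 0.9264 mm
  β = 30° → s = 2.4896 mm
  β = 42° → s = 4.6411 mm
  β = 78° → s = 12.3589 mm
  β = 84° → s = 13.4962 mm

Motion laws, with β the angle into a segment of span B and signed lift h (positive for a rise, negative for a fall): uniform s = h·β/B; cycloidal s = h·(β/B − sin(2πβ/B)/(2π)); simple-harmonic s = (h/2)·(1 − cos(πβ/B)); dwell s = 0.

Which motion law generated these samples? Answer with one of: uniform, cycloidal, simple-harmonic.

candidates at β/B = r: uniform s = h·r (linear in β); cycloidal s = h·(r − sin(2πr)/(2π)); simple-harmonic s = (h/2)(1 − cos(πr))
β=18°: printed 0.9264 | uniform 2.5500, cycloidal 0.3611, simple-harmonic 0.9264
β=30°: printed 2.4896 | uniform 4.2500, cycloidal 1.5444, simple-harmonic 2.4896
β=42°: printed 4.6411 | uniform 5.9500, cycloidal 3.7611, simple-harmonic 4.6411
β=78°: printed 12.3589 | uniform 11.0500, cycloidal 13.2389, simple-harmonic 12.3589
β=84°: printed 13.4962 | uniform 11.9000, cycloidal 14.4732, simple-harmonic 13.4962
only one law matches every sample → simple-harmonic

simple-harmonic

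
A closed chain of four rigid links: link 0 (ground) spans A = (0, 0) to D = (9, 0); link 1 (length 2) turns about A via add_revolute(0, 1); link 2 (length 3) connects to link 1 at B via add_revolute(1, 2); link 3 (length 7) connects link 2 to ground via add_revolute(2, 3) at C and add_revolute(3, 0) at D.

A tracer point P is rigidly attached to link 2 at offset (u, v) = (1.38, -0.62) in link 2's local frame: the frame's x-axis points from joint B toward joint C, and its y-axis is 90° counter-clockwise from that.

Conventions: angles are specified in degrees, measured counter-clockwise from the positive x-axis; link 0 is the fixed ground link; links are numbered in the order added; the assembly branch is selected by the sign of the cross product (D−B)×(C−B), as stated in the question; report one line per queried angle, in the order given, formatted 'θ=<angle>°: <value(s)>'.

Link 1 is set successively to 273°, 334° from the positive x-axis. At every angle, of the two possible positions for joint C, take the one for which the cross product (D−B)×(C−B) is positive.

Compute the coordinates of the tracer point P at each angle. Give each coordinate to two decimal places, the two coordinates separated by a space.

A=(0,0), D=(9.00,0)
θ=273°: B = A + 2.00·(cos273°, sin273°) = (0.1047, -1.9973)
θ=273°: |BD| = 9.1168
θ=273°: circle(B,3.00) ∩ circle(D,7.00): a=2.3646, h=1.8462
θ=273°:   candidates: C₊=(2.0074,0.3221) cross=16.831; C₋=(2.8163,-3.2806) cross=-16.831
θ=273°:   branch + wants cross > 0 → take C=(2.0074,0.3221) (cross=16.831)
θ=273°: ex = (C−B)/|BC| = (0.6342,0.7731); ey = (-0.7731,0.6342)
θ=273°: P = B + 1.38·ex + -0.62·ey = (1.4593,-1.3236)
θ=334°: B = A + 2.00·(cos334°, sin334°) = (1.7976, -0.8767)
θ=334°: |BD| = 7.2556
θ=334°: circle(B,3.00) ∩ circle(D,7.00): a=0.8713, h=2.8707
θ=334°:   candidates: C₊=(2.3156,2.0782) cross=20.829; C₋=(3.0094,-3.6211) cross=-20.829
θ=334°:   branch + wants cross > 0 → take C=(2.3156,2.0782) (cross=20.829)
θ=334°: ex = (C−B)/|BC| = (0.1727,0.9850); ey = (-0.9850,0.1727)
θ=334°: P = B + 1.38·ex + -0.62·ey = (2.6466,0.3755)

θ=273°: 1.46 -1.32
θ=334°: 2.65 0.38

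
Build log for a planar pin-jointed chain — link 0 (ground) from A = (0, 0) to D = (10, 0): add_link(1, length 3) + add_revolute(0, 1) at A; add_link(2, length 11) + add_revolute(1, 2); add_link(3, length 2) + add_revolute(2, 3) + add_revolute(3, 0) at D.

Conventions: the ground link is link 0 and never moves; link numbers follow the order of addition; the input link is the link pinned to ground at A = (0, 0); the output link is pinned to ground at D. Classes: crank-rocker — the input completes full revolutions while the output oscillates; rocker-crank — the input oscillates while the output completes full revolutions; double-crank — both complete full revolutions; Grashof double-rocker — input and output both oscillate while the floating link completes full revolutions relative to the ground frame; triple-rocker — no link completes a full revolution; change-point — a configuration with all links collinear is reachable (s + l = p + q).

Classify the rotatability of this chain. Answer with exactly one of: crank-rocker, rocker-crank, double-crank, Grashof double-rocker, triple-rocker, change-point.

lengths: ground=10, input=3, coupler=11, output=2
sorted: s=2 (shortest), l=11 (longest), p+q=13
s + l = 13 vs p + q = 13
s + l = p + q → change-point (collinear configuration reachable)

change-point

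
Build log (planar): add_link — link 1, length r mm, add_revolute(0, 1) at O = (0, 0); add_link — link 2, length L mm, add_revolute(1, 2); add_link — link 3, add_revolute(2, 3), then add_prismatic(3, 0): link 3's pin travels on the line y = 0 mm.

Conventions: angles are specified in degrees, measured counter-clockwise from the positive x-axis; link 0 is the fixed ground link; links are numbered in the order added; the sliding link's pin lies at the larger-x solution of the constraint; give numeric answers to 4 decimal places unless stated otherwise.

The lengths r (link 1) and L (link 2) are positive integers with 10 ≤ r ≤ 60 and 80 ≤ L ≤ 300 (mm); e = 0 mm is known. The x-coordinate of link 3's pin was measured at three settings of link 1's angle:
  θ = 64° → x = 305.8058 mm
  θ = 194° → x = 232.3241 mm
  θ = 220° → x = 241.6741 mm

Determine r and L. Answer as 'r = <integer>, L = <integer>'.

constraint per measurement: (x − r cos θ)² + (r sin θ − e)² = L²
subtracting the θ₁ and θ₂ equations cancels the r² and L² terms:
r = (x₁² − x₂²) / (2[(x₁cos θ₁ + e sin θ₁) − (x₂cos θ₂ + e sin θ₂)]) = 54.9999 → r = 55
L² = (x₁ − r cos θ₁)² + (r sin θ₁ − e)² = 81795.9790 → L = 286.0000 → L = 286
check at θ₃=220°: x = 241.6741 (printed 241.6741) ✓

r = 55, L = 286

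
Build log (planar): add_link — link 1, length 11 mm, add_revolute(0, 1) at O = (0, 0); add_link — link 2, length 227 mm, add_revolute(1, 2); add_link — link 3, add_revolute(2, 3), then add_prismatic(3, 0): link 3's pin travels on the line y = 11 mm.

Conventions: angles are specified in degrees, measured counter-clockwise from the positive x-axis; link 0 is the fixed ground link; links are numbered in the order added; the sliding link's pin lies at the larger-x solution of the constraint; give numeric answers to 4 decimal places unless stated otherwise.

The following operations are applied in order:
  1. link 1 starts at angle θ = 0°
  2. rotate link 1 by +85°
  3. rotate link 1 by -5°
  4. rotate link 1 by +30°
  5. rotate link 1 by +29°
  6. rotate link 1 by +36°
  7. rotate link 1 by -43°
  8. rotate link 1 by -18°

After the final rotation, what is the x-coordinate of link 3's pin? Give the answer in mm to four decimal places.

geometry: r = 11 mm, L = 227 mm, e = 11 mm; θ starts at 0°
rotate link 1 by +85°: θ ← 0° +85° = 85°
rotate link 1 by -5°: θ ← 85° -5° = 80°
rotate link 1 by +30°: θ ← 80° +30° = 110°
rotate link 1 by +29°: θ ← 110° +29° = 139°
rotate link 1 by +36°: θ ← 139° +36° = 175°
rotate link 1 by -43°: θ ← 175° -43° = 132°
rotate link 1 by -18°: θ ← 132° -18° = 114°
crank pin P = (r cos θ, r sin θ) = (-4.474103, 10.049000)
h = r sin θ − e = 10.049000 − 11 = -0.951000
x = r cos θ + √(L² − h²) = -4.474103 + 226.998008 = 222.523905

222.5239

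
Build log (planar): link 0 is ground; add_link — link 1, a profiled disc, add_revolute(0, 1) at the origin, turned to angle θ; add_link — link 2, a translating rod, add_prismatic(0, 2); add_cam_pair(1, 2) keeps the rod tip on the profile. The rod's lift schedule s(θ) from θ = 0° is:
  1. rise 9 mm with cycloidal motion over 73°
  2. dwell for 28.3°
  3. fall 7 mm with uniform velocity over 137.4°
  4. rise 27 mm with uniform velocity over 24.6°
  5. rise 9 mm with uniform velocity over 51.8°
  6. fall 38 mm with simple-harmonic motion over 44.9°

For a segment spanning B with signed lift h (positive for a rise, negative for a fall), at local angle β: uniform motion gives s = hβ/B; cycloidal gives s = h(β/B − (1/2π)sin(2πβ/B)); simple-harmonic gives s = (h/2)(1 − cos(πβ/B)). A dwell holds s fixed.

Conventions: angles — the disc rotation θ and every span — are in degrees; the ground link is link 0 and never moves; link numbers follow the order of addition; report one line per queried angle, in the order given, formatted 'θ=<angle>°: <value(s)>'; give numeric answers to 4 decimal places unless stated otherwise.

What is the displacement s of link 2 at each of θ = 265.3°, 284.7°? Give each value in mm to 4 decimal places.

seg 1 [0°–73°] cycloidal, h=9: full span → s += 9 → s = 9.0000
seg 2 [73°–101.3°] dwell: s stays 9.0000
seg 3 [101.3°–238.7°] uniform, h=-7: full span → s += -7 → s = 2.0000
seg 4 [238.7°–263.3°] uniform, h=27: full span → s += 27 → s = 29.0000
seg 5 [263.3°–315.1°] uniform, h=9: θ=265.3° here. β=2, B=51.8. 9·2/51.8 = 0.3475 → s = 29.3475
seg 5 [263.3°–315.1°] uniform, h=9: θ=284.7° here. β=21.4, B=51.8. 9·21.4/51.8 = 3.7181 → s = 32.7181

θ=265.3°: 29.3475
θ=284.7°: 32.7181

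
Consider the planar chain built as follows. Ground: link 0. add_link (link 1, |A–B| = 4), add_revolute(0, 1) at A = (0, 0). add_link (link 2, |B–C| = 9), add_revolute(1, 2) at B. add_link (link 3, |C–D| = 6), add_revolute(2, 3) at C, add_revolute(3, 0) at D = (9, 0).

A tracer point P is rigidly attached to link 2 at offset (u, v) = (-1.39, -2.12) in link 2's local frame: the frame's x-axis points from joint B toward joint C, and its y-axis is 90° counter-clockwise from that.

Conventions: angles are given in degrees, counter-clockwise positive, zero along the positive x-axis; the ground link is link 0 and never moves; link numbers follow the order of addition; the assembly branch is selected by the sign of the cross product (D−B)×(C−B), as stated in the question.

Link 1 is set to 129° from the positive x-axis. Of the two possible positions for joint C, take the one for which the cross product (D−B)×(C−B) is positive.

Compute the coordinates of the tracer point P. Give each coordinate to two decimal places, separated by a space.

A=(0,0), D=(9.00,0)
B = A + 4.00·(cos129°, sin129°) = (-2.5173, 3.1086)
|BD| = 11.9294
circle(B,9.00) ∩ circle(D,6.00): a=7.8508, h=4.4006
  candidates: C₊=(6.2090,5.3113) cross=52.496; C₋=(3.9156,-3.1857) cross=-52.496
  branch + wants cross > 0 → take C=(6.2090,5.3113) (cross=52.496)
ex = (C−B)/|BC| = (0.9696,0.2448); ey = (-0.2448,0.9696)
P = B + -1.39·ex + -2.12·ey = (-3.3461,0.7129)

-3.35 0.71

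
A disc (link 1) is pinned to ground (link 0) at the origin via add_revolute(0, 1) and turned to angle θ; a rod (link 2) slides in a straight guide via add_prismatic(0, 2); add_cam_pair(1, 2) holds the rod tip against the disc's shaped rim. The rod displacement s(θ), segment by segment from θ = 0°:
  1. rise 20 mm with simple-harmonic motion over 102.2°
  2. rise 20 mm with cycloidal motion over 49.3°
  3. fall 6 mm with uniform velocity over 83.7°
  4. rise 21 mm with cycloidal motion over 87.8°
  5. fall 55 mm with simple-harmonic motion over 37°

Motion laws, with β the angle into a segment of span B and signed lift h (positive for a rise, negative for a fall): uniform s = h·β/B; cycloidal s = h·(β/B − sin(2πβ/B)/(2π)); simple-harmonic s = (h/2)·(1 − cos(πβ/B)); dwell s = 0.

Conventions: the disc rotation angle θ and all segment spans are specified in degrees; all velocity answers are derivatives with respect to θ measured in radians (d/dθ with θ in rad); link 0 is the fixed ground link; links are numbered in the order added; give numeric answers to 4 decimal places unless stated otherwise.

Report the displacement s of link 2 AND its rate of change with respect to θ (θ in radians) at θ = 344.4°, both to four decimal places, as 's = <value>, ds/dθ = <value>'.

segment 1 (0° to 102.2°, simple-harmonic, h = 20) is passed completely: s = 0.0000 + (20) = 20.0000
segment 2 (102.2° to 151.5°, cycloidal, h = 20) is passed completely: s = 20.0000 + (20) = 40.0000
segment 3 (151.5° to 235.2°, uniform, h = -6) is passed completely: s = 40.0000 + (-6) = 34.0000
segment 4 (235.2° to 323°, cycloidal, h = 21) is passed completely: s = 34.0000 + (21) = 55.0000
θ = 344.4° falls in segment 5 (323° to 360°, simple-harmonic, h = -55): β = 344.4 − 323 = 21.4°, B = 37°; Δs = -55/2·(1 − cos(π·0.5784)) = -34.2032; s = 55.0000 − 34.2032 = 20.7968
velocity in seg [323°–360°] (simple-harmonic), θ in radians: β = 21.4° = 0.3735 rad, B = 37° = 0.6458 rad; ds/dθ = (πh/(2B)) sin(πβ/B) = (π·(-55)/(2·0.6458)) sin(π·0.5784) = -129.748535 mm/rad

s = 20.7968, ds/dθ = -129.7485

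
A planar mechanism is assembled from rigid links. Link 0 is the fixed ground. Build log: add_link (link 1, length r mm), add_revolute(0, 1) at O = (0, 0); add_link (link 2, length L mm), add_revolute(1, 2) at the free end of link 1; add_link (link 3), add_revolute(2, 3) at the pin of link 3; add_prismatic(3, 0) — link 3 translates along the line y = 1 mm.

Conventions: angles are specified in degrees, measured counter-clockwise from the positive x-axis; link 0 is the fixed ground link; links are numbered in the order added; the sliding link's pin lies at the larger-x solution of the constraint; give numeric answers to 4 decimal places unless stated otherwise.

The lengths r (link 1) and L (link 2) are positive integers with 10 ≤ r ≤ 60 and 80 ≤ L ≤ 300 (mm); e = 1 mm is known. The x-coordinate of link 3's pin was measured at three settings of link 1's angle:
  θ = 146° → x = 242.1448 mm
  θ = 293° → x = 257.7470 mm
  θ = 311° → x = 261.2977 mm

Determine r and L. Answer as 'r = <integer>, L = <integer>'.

constraint per measurement: (x − r cos θ)² + (r sin θ − e)² = L²
subtracting the θ₁ and θ₂ equations cancels the r² and L² terms:
r = (x₁² − x₂²) / (2[(x₁cos θ₁ + e sin θ₁) − (x₂cos θ₂ + e sin θ₂)]) = 13.0000 → r = 13
L² = (x₁ − r cos θ₁)² + (r sin θ₁ − e)² = 64008.9907 → L = 253.0000 → L = 253
check at θ₃=311°: x = 261.2977 (printed 261.2977) ✓

r = 13, L = 253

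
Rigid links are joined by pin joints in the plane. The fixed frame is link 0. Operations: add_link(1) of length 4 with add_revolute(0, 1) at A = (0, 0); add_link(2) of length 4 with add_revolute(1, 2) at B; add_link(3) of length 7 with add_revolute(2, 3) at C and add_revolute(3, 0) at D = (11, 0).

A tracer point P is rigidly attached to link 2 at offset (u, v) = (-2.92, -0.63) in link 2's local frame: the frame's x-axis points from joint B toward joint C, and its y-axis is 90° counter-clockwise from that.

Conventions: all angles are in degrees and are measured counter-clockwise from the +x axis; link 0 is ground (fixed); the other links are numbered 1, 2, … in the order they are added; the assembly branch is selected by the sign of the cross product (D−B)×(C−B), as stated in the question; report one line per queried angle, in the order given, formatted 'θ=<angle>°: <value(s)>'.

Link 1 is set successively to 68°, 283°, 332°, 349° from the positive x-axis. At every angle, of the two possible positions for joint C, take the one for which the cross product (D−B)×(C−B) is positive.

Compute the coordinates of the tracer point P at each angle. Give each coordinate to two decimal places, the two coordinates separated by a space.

A=(0,0), D=(11.00,0)
θ=68°: B = A + 4.00·(cos68°, sin68°) = (1.4984, 3.7087)
θ=68°: |BD| = 10.1997
θ=68°: circle(B,4.00) ∩ circle(D,7.00): a=3.4822, h=1.9684
θ=68°:   candidates: C₊=(5.4580,4.2762) cross=20.077; C₋=(4.0265,0.6090) cross=-20.077
θ=68°:   branch + wants cross > 0 → take C=(5.4580,4.2762) (cross=20.077)
θ=68°: ex = (C−B)/|BC| = (0.9899,0.1419); ey = (-0.1419,0.9899)
θ=68°: P = B + -2.92·ex + -0.63·ey = (-1.3027,2.6709)
θ=283°: B = A + 4.00·(cos283°, sin283°) = (0.8998, -3.8975)
θ=283°: |BD| = 10.8261
θ=283°: circle(B,4.00) ∩ circle(D,7.00): a=3.8890, h=0.9360
θ=283°:   candidates: C₊=(4.1910,-1.6242) cross=10.133; C₋=(4.8650,-3.3706) cross=-10.133
θ=283°:   branch + wants cross > 0 → take C=(4.1910,-1.6242) (cross=10.133)
θ=283°: ex = (C−B)/|BC| = (0.8228,0.5683); ey = (-0.5683,0.8228)
θ=283°: P = B + -2.92·ex + -0.63·ey = (-1.1448,-6.0753)
θ=332°: B = A + 4.00·(cos332°, sin332°) = (3.5318, -1.8779)
θ=332°: |BD| = 7.7007
θ=332°: circle(B,4.00) ∩ circle(D,7.00): a=1.7077, h=3.6172
θ=332°:   candidates: C₊=(4.3058,2.0465) cross=27.855; C₋=(6.0700,-4.9694) cross=-27.855
θ=332°:   branch + wants cross > 0 → take C=(4.3058,2.0465) (cross=27.855)
θ=332°: ex = (C−B)/|BC| = (0.1935,0.9811); ey = (-0.9811,0.1935)
θ=332°: P = B + -2.92·ex + -0.63·ey = (3.5848,-4.8646)
θ=349°: B = A + 4.00·(cos349°, sin349°) = (3.9265, -0.7632)
θ=349°: |BD| = 7.1145
θ=349°: circle(B,4.00) ∩ circle(D,7.00): a=1.2381, h=3.8036
θ=349°:   candidates: C₊=(4.7494,3.1512) cross=27.061; C₋=(5.5655,-4.4120) cross=-27.061
θ=349°:   branch + wants cross > 0 → take C=(4.7494,3.1512) (cross=27.061)
θ=349°: ex = (C−B)/|BC| = (0.2057,0.9786); ey = (-0.9786,0.2057)
θ=349°: P = B + -2.92·ex + -0.63·ey = (3.9423,-3.7504)

θ=68°: -1.30 2.67
θ=283°: -1.14 -6.08
θ=332°: 3.58 -4.86
θ=349°: 3.94 -3.75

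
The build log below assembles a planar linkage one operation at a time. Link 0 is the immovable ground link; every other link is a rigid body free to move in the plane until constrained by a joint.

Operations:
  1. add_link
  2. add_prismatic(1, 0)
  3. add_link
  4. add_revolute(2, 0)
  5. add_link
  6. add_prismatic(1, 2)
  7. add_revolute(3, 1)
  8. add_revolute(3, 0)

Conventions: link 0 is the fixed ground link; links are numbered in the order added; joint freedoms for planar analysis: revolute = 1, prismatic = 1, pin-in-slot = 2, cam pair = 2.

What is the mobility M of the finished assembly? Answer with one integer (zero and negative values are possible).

link 0 = ground. State L|J1|J2 = 1|0|0
+link1  2|0|0
P(1,0) f=1→J1  2|1|0
+link2  3|1|0
R(2,0) f=1→J1  3|2|0
+link3  4|2|0
P(1,2) f=1→J1  4|3|0
R(3,1) f=1→J1  4|4|0
R(3,0) f=1→J1  4|5|0
M = 3(4−1)−2·5−0 = 9−10−0 = -1

M = -1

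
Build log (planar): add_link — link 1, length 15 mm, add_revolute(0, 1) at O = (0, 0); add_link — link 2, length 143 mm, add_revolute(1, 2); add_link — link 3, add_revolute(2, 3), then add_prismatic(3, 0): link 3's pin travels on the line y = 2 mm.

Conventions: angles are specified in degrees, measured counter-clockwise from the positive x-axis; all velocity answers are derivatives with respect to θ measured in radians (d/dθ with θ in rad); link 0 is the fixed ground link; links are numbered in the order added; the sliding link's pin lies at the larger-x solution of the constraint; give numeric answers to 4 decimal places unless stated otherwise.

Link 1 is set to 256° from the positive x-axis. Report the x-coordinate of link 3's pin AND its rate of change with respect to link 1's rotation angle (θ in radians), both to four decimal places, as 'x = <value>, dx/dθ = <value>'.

geometry: r = 15 mm, L = 143 mm, e = 2 mm
crank pin P = (r cos θ, r sin θ) = (-3.628828, -14.554436)
h = r sin θ − e = -14.554436 − 2 = -16.554436
x = r cos θ + √(L² − h²) = -3.628828 + 142.038553 = 138.409725
dx/dθ = −r sin θ − h·r cos θ/√(L² − h²) (θ in radians; h = -16.554436) = 14.131500

x = 138.4097, dx/dθ = 14.1315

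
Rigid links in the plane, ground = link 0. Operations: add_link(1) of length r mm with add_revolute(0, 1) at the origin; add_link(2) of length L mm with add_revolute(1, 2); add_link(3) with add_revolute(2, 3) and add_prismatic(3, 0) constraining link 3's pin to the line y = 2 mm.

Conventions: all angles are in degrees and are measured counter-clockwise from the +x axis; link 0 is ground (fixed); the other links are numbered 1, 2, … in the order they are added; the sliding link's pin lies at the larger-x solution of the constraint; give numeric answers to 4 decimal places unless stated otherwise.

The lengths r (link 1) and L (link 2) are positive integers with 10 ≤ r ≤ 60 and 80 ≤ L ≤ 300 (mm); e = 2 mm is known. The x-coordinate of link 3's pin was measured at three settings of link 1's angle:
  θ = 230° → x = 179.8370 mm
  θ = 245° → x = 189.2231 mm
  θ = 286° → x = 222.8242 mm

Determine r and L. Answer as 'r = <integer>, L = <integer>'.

constraint per measurement: (x − r cos θ)² + (r sin θ − e)² = L²
subtracting the θ₁ and θ₂ equations cancels the r² and L² terms:
r = (x₁² − x₂²) / (2[(x₁cos θ₁ + e sin θ₁) − (x₂cos θ₂ + e sin θ₂)]) = 49.0000 → r = 49
L² = (x₁ − r cos θ₁)² + (r sin θ₁ − e)² = 46224.9968 → L = 215.0000 → L = 215
check at θ₃=286°: x = 222.8242 (printed 222.8242) ✓

r = 49, L = 215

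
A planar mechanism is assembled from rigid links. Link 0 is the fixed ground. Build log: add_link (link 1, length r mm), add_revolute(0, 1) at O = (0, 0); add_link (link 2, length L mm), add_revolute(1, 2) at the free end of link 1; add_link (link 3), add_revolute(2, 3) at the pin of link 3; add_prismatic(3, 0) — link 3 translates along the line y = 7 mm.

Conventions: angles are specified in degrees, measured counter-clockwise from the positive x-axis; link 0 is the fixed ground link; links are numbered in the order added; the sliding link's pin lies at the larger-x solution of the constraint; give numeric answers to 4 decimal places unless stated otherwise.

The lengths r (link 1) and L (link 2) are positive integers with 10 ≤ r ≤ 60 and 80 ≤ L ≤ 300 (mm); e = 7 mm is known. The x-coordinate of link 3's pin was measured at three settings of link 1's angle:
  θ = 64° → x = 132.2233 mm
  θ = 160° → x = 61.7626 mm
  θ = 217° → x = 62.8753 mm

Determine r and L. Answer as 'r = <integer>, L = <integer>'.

constraint per measurement: (x − r cos θ)² + (r sin θ − e)² = L²
subtracting the θ₁ and θ₂ equations cancels the r² and L² terms:
r = (x₁² − x₂²) / (2[(x₁cos θ₁ + e sin θ₁) − (x₂cos θ₂ + e sin θ₂)]) = 57.0000 → r = 57
L² = (x₁ − r cos θ₁)² + (r sin θ₁ − e)² = 13455.9951 → L = 116.0000 → L = 116
check at θ₃=217°: x = 62.8753 (printed 62.8753) ✓

r = 57, L = 116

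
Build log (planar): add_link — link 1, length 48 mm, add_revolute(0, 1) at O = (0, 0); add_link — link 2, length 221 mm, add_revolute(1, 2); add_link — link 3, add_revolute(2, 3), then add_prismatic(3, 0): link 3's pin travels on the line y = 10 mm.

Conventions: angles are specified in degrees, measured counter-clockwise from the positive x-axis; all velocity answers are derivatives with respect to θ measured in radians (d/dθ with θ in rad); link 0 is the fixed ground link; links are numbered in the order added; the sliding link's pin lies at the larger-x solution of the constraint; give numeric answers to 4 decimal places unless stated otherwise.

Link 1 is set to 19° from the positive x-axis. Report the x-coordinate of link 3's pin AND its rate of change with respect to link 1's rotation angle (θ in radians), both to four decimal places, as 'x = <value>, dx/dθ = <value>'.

geometry: r = 48 mm, L = 221 mm, e = 10 mm
crank pin P = (r cos θ, r sin θ) = (45.384892, 15.627271)
h = r sin θ − e = 15.627271 − 10 = 5.627271
x = r cos θ + √(L² − h²) = 45.384892 + 220.928345 = 266.313237
dx/dθ = −r sin θ − h·r cos θ/√(L² − h²) (θ in radians; h = 5.627271) = -16.783271

x = 266.3132, dx/dθ = -16.7833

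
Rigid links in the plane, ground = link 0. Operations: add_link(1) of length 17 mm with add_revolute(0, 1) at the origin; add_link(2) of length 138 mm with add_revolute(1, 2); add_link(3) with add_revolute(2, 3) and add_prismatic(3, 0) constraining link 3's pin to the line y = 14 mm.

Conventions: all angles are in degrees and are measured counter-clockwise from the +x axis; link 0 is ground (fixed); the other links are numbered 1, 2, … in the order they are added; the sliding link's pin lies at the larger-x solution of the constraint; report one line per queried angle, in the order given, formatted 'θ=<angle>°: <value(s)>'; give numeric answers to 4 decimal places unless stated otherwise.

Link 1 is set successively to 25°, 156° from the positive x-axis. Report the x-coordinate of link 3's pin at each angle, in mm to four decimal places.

geometry: r = 17 mm, L = 138 mm, e = 14 mm
θ=25°: crank pin P = (r cos θ, r sin θ) = (15.407232, 7.184510)
θ=25°: h = r sin θ − e = 7.184510 − 14 = -6.815490
θ=25°: x = r cos θ + √(L² − h²) = 15.407232 + 137.831597 = 153.238829
θ=156°: crank pin P = (r cos θ, r sin θ) = (-15.530273, 6.914523)
θ=156°: h = r sin θ − e = 6.914523 − 14 = -7.085477
θ=156°: x = r cos θ + √(L² − h²) = -15.530273 + 137.817981 = 122.287709

θ=25°: 153.2388
θ=156°: 122.2877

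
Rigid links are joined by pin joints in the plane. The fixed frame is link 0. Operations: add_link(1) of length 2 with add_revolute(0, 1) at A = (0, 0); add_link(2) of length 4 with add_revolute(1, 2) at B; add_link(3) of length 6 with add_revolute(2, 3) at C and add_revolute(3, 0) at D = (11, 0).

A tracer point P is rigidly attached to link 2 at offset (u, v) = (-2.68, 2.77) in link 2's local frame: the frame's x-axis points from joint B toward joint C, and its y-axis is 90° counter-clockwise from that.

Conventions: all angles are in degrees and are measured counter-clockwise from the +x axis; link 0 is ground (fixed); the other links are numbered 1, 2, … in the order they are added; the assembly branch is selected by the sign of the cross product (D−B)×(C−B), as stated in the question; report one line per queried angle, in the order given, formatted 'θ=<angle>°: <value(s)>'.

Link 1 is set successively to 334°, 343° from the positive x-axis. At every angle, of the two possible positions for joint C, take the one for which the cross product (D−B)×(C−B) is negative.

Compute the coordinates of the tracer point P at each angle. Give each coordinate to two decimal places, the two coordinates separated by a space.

A=(0,0), D=(11.00,0)
θ=334°: B = A + 2.00·(cos334°, sin334°) = (1.7976, -0.8767)
θ=334°: |BD| = 9.2441
θ=334°: circle(B,4.00) ∩ circle(D,6.00): a=3.5403, h=1.8619
θ=334°:   candidates: C₊=(5.1453,1.3125) cross=17.211; C₋=(5.4985,-2.3944) cross=-17.211
θ=334°:   branch - wants cross < 0 → take C=(5.4985,-2.3944) (cross=-17.211)
θ=334°: ex = (C−B)/|BC| = (0.9252,-0.3794); ey = (0.3794,0.9252)
θ=334°: P = B + -2.68·ex + 2.77·ey = (0.3690,2.7030)
θ=343°: B = A + 2.00·(cos343°, sin343°) = (1.9126, -0.5847)
θ=343°: |BD| = 9.1062
θ=343°: circle(B,4.00) ∩ circle(D,6.00): a=3.4549, h=2.0158
θ=343°:   candidates: C₊=(5.2310,1.6487) cross=18.356; C₋=(5.4899,-2.3745) cross=-18.356
θ=343°:   branch - wants cross < 0 → take C=(5.4899,-2.3745) (cross=-18.356)
θ=343°: ex = (C−B)/|BC| = (0.8943,-0.4474); ey = (0.4474,0.8943)
θ=343°: P = B + -2.68·ex + 2.77·ey = (0.7553,3.0917)

θ=334°: 0.37 2.70
θ=343°: 0.76 3.09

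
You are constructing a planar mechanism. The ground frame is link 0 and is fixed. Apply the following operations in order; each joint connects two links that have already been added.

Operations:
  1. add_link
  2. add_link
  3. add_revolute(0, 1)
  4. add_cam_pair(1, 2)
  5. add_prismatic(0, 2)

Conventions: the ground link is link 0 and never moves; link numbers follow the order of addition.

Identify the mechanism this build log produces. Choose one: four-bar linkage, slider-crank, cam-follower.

links: 3 (incl. ground); joints: 1 revolute, 1 prismatic, 1 higher (cam) pair, forming one closed loop
3 links, revolute + prismatic + higher pair in one loop → cam-follower

cam-follower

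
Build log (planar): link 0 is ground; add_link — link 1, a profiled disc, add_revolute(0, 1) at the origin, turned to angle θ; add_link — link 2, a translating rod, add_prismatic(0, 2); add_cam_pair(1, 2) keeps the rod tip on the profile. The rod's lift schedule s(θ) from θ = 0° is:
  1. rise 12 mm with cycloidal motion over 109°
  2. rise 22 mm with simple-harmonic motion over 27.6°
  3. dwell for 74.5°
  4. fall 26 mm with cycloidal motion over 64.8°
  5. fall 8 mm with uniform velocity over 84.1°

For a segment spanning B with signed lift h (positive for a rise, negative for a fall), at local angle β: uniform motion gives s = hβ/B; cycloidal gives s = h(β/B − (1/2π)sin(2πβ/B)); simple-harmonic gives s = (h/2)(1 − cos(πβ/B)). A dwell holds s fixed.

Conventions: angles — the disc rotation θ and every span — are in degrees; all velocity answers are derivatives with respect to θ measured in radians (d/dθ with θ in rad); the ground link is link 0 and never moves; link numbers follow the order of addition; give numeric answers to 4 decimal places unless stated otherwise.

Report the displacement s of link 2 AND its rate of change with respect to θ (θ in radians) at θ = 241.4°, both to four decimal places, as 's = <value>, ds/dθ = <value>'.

seg 1 [0°–109°] cycloidal, h=12: full span → s += 12 → s = 12.0000
seg 2 [109°–136.6°] simple-harmonic, h=22: full span → s += 22 → s = 34.0000
seg 3 [136.6°–211.1°] dwell: s stays 34.0000
seg 4 [211.1°–275.9°] cycloidal, h=-26: θ=241.4° here. β=30.3, B=64.8. -26·(0.4676 − sin(2π·0.4676)/(2π)) = -11.3206 → s = 22.6794
velocity in seg [211.1°–275.9°] (cycloidal), θ in radians: β = 30.3° = 0.5288 rad, B = 64.8° = 1.1310 rad; ds/dθ = (h/B)(1 − cos(2πβ/B)) = ((-26)/1.1310)(1 − cos(2π·0.4676)) = -45.503155 mm/rad

s = 22.6794, ds/dθ = -45.5032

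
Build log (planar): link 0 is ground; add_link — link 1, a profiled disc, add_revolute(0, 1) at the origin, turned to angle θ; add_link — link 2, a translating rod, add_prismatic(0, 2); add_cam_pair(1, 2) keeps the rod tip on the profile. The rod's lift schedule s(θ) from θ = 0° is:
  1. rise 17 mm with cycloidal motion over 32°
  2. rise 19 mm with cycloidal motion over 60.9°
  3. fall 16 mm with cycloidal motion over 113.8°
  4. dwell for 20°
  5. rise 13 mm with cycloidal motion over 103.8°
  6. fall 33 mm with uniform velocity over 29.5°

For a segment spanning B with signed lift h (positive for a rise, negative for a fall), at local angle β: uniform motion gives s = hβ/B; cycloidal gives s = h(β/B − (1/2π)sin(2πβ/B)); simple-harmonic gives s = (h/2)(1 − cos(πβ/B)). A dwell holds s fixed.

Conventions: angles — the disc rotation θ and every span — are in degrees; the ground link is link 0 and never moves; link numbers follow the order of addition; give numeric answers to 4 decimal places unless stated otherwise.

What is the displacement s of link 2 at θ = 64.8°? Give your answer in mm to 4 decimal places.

seg 1 [0°–32°] cycloidal, h=17: full span → s += 17 → s = 17.0000
seg 2 [32°–92.9°] cycloidal, h=19: θ=64.8° here. β=32.8, B=60.9. 19·(0.5386 − sin(2π·0.5386)/(2π)) = 10.9592 → s = 27.9592

27.9592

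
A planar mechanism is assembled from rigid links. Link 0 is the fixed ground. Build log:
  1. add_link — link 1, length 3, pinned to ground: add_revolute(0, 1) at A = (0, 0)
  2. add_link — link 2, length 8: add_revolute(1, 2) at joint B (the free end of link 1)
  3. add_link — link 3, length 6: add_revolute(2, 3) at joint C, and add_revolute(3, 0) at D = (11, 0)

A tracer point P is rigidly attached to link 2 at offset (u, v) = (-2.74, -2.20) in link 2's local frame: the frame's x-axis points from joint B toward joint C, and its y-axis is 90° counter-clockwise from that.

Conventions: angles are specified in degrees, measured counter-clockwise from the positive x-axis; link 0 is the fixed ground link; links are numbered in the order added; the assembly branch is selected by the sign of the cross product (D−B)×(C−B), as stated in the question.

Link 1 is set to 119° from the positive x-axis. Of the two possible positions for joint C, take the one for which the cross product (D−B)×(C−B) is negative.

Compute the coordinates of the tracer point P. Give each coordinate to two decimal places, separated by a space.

A=(0,0), D=(11.00,0)
B = A + 3.00·(cos119°, sin119°) = (-1.4544, 2.6239)
|BD| = 12.7278
circle(B,8.00) ∩ circle(D,6.00): a=7.4639, h=2.8794
  candidates: C₊=(6.4427,3.9027) cross=36.648; C₋=(5.2555,-1.7323) cross=-36.648
  branch - wants cross < 0 → take C=(5.2555,-1.7323) (cross=-36.648)
ex = (C−B)/|BC| = (0.8387,-0.5445); ey = (0.5445,0.8387)
P = B + -2.74·ex + -2.20·ey = (-4.9505,2.2706)

-4.95 2.27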